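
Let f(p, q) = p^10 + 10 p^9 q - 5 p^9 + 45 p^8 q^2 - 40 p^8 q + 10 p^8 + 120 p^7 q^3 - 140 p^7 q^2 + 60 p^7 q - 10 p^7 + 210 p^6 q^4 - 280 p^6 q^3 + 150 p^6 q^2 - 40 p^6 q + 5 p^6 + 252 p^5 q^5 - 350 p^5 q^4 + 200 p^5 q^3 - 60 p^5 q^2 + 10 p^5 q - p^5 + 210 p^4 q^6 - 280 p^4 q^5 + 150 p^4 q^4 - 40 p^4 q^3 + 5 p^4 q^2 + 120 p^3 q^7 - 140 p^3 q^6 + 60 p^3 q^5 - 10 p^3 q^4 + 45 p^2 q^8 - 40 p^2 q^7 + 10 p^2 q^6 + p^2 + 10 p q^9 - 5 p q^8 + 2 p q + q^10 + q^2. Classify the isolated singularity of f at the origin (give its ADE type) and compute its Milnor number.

The Hessian of f at 0 has rank 1. Corank 1: A-series; mu = 4 gives A_4.

Type A4, Milnor number mu = 4.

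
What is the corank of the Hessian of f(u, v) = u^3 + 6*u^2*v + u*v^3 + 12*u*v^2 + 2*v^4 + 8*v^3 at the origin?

2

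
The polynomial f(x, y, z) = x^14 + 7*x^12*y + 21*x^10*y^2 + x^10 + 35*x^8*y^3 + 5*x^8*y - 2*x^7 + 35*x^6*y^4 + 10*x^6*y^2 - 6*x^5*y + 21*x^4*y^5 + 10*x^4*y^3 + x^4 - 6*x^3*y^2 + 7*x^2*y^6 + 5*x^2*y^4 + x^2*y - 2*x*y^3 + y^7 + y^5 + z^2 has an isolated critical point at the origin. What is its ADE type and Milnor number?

Type D_{8}, Milnor number mu = 8.

The Hessian of f at 0 is [[0, 0, 0], [0, 0, 0], [0, 0, 2]] with rank 1, so corank 2. A Groebner basis of the Jacobian ideal J(f) in C{x,y,z} is {-x^2 - 7*x*y/2 + y^4 + 7*y^3/2, x^3 - x*y/2 + y^3/2, -x^2 + x*y^2 - 7*x*y/2 + 7*y^3/2, z}; counting standard monomials gives mu = 8. Corank 2; j^3 = x^2*y has shape L^2 M (L != M), so D-series; mu = 8 gives D_8.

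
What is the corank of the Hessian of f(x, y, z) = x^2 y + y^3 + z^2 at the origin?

The Hessian at 0 is [[0, 0, 0], [0, 0, 0], [0, 0, 2]] of rank 1; hence corank 2.

2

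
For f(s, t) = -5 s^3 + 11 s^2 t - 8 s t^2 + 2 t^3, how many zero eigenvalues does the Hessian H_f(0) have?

2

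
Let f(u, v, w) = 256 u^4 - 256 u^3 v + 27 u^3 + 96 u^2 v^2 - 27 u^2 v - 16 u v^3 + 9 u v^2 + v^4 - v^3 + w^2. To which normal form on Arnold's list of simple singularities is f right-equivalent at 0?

The Hessian of f at 0 has rank 1. Corank 2; j^3 = (3*u - v)^3 is a perfect cube, so E-series; the 4-jet and mu = 6 give E_6.

E_{6}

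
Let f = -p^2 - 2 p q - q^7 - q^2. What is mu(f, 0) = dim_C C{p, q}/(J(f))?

The Hessian of f at 0 is [[-2, -2], [-2, -2]] with rank 1, so corank 1. A Groebner basis of the Jacobian ideal J(f) in C{p,q} is {q^6, p + q}; counting standard monomials gives mu = 6. Corank 1: A-series; mu = 6 gives A_6.

6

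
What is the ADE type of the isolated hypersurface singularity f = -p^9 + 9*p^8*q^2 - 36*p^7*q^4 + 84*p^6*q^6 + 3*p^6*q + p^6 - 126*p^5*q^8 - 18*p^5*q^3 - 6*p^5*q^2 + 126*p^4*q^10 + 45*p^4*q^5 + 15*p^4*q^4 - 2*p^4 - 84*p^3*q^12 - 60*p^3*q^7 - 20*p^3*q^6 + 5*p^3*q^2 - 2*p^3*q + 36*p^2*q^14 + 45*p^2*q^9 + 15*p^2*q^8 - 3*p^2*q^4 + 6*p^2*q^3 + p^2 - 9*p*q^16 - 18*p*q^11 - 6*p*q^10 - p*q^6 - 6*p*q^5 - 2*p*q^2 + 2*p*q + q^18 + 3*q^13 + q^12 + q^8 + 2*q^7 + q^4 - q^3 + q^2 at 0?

A_2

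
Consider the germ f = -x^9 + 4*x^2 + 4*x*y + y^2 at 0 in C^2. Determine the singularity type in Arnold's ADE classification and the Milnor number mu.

Type A_{8}, Milnor number mu = 8.

The Hessian of f at 0 is [[8, 4], [4, 2]] with rank 1, so corank 1. A Groebner basis of the Jacobian ideal J(f) in C{x,y} is {y^8, x + y/2}; counting standard monomials gives mu = 8. Corank 1: A-series; mu = 8 gives A_8.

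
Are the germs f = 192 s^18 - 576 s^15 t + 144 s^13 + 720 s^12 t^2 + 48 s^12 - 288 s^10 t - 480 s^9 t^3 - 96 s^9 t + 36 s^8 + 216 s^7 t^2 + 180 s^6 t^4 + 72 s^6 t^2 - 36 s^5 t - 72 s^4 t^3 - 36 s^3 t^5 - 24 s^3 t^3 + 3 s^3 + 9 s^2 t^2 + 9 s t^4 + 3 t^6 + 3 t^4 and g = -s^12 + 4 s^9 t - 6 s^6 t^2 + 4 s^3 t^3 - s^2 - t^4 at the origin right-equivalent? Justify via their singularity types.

No.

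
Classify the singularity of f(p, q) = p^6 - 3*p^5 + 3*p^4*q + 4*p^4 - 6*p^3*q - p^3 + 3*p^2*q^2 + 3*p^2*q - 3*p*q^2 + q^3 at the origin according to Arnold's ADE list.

The Hessian of f at 0 has rank 0. Corank 2; j^3 = -(p - q)^3 is a perfect cube, so E-series; the 4-jet and mu = 6 give E_6.

E_6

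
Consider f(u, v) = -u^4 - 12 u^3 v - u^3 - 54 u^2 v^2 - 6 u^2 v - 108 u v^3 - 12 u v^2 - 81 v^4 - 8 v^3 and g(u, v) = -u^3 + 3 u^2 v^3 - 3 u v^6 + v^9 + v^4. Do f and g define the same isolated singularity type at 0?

The Hessian of f at 0 is [[0, 0], [0, 0]] with rank 0, so corank 2. A Groebner basis of the Jacobian ideal J(f) in C{u,v} is {v^4, u*v^2 + 7*v^3/3, u^2 + 4*u*v + 4*v^2}; counting standard monomials gives mu = 6. Corank 2; j^3 = -(u + 2*v)^3 is a perfect cube, so E-series; the 4-jet and mu = 6 give E_6. The Hessian of g at 0 is [[0, 0], [0, 0]] with rank 0, so corank 2. A Groebner basis of the Jacobian ideal J(g) in C{u,v} is {v^3, u^2}; counting standard monomials gives mu = 6. Corank 2; j^3 = -u^3 is a perfect cube, so E-series; the 4-jet and mu = 6 give E_6. Both have type E_6, hence right-equivalent.

Yes.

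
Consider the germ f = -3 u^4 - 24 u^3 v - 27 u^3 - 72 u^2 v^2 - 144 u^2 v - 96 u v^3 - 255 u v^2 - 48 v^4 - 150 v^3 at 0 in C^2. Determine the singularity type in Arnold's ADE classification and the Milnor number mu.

The Hessian of f at 0 has rank 0. Corank 2; j^3 = -3*(u + 2*v)*(3*u + 5*v)^2 has shape L^2 M (L != M), so D-series; mu = 5 gives D_5.

Type D_{5}, Milnor number mu = 5.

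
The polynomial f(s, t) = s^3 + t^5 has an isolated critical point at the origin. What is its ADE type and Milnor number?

Type E_8, Milnor number mu = 8.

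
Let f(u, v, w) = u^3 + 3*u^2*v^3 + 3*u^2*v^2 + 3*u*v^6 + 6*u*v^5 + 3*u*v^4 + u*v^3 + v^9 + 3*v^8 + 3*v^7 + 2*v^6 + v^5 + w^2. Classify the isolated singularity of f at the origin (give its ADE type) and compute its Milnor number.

Type E_{7}, Milnor number mu = 7.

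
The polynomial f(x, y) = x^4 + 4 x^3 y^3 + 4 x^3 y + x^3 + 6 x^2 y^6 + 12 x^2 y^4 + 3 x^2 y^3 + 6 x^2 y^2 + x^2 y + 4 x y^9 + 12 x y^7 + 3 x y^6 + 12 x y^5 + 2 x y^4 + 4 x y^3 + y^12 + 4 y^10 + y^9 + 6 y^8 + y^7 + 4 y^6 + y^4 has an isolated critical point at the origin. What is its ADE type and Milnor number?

Type D_{5}, Milnor number mu = 5.

The Hessian of f at 0 has rank 0. Corank 2; j^3 = x^2*(x + y) has shape L^2 M (L != M), so D-series; mu = 5 gives D_5.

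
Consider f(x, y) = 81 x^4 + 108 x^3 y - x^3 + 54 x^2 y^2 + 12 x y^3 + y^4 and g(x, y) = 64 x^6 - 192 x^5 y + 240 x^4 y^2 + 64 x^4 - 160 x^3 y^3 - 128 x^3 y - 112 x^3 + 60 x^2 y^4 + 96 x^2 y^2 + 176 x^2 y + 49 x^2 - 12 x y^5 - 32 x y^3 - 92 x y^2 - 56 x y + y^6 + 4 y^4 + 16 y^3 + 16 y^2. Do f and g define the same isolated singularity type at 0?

No.

The Hessian of f at 0 is [[0, 0], [0, 0]] with rank 0, so corank 2. A Groebner basis of the Jacobian ideal J(f) in C{x,y} is {y^4, x*y^2 + y^3/9, x^2}; counting standard monomials gives mu = 6. Corank 2; j^3 = -x^3 is a perfect cube, so E-series; the 4-jet and mu = 6 give E_6. The Hessian of g at 0 is [[98, -56], [-56, 32]] with rank 1, so corank 1. A Groebner basis of the Jacobian ideal J(g) in C{x,y} is {x*y^2 - 931*x*y/2 + 36015*x/16 + 2023*y^2/8 - 5145*y/4, -1715*x*y/2 + 16807*x/4 + y^3 + 931*y^2/2 - 2401*y, x^2 - x*y - 7*x/8 + y^2/4 + y/2}; counting standard monomials gives mu = 5. Corank 1: A-series; mu = 5 gives A_5. f is E_6 but g is A_5, hence not right-equivalent.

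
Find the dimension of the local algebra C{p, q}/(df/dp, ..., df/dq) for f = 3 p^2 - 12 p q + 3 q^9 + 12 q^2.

8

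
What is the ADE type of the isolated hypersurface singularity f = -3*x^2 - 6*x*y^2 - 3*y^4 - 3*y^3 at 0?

The Hessian of f at 0 has rank 1. Corank 1: A-series; mu = 2 gives A_2.

A_{2}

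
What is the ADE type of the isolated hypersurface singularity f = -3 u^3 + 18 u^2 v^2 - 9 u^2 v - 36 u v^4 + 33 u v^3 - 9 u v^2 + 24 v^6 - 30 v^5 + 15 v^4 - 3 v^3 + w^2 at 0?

E7

The Hessian of f at 0 is [[0, 0, 0], [0, 0, 0], [0, 0, 2]] with rank 1, so corank 2. A Groebner basis of the Jacobian ideal J(f) in C{u,v,w} is {-u^2/4 - u*v/2 + v^4 - v^3/12 - v^2/4, u^3 - 7*u^2/4 - 7*u*v/2 + 5*v^3/12 - 7*v^2/4, u^2*v + 13*u^2/12 + 13*u*v/6 - 23*v^3/36 + 13*v^2/12, -u^2/2 + u*v^2 - u*v + 5*v^3/6 - v^2/2, w}; counting standard monomials gives mu = 7. Corank 2; j^3 = -3*(u + v)^3 is a perfect cube, so E-series; the 4-jet and mu = 7 give E_7.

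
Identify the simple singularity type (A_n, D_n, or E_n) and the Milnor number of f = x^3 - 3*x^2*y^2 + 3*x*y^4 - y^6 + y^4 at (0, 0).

Type E6, Milnor number mu = 6.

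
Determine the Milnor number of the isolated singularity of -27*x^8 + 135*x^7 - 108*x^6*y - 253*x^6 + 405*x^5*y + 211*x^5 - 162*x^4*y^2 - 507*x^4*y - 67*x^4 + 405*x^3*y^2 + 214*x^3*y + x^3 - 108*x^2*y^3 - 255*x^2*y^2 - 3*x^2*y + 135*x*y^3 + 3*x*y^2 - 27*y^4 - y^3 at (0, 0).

7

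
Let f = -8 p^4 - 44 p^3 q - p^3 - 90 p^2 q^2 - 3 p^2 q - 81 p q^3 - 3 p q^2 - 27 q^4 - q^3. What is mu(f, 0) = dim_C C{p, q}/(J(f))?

7

The Hessian of f at 0 has rank 0. Corank 2; j^3 = -(p + q)^3 is a perfect cube, so E-series; the 4-jet and mu = 7 give E_7.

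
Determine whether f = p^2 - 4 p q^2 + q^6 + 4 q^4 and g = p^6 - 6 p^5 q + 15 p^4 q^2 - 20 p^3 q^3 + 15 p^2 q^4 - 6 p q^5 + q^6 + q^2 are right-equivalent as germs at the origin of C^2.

Yes.

The Hessian of f at 0 has rank 1. Corank 1: A-series; mu = 5 gives A_5. The Hessian of g at 0 has rank 1. Corank 1: A-series; mu = 5 gives A_5. Both have type A_5, hence right-equivalent.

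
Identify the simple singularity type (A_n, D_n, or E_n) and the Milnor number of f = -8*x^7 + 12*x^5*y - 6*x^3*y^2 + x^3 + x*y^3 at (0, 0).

The Hessian of f at 0 is [[0, 0], [0, 0]] with rank 0, so corank 2. A Groebner basis of the Jacobian ideal J(f) in C{x,y} is {x^3, x*y^2, 3*x^2 + y^3}; counting standard monomials gives mu = 7. Corank 2; j^3 = x^3 is a perfect cube, so E-series; the 4-jet and mu = 7 give E_7.

Type E_{7}, Milnor number mu = 7.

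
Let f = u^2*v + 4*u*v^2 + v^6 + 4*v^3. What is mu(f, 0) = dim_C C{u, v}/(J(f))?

7

The Hessian of f at 0 has rank 0. Corank 2; j^3 = v*(u + 2*v)^2 has shape L^2 M (L != M), so D-series; mu = 7 gives D_7.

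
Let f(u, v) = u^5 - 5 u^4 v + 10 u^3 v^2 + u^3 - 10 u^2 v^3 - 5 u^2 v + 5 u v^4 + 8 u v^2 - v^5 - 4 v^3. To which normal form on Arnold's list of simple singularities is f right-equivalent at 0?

The Hessian of f at 0 has rank 0. Corank 2; j^3 = (u - 2*v)^2*(u - v) has shape L^2 M (L != M), so D-series; mu = 6 gives D_6.

D6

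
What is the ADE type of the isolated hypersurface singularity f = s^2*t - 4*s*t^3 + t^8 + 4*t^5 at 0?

D_9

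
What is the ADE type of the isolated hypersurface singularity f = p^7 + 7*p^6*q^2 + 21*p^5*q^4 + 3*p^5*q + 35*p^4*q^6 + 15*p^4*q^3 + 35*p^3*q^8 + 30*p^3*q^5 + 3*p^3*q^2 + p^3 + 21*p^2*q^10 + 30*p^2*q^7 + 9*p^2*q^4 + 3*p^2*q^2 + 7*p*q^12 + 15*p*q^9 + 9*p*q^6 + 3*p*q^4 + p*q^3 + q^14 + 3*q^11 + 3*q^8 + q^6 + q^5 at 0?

E7

The Hessian of f at 0 has rank 0. Corank 2; j^3 = p^3 is a perfect cube, so E-series; the 4-jet and mu = 7 give E_7.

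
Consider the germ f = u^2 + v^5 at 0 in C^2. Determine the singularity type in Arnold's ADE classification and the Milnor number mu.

Type A4, Milnor number mu = 4.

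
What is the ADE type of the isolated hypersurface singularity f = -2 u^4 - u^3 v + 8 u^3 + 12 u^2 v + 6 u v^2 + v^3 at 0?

E_7

The Hessian of f at 0 is [[0, 0], [0, 0]] with rank 0, so corank 2. A Groebner basis of the Jacobian ideal J(f) in C{u,v} is {768*u^2 + 768*u*v + v^4 + 8*v^3 + 192*v^2, u^3 - 12*u^2 - 12*u*v - 3*v^2, u^2*v + 24*u^2 + 24*u*v + 6*v^2, -32*u^2 + u*v^2 - 32*u*v + v^3/6 - 8*v^2}; counting standard monomials gives mu = 7. Corank 2; j^3 = (2*u + v)^3 is a perfect cube, so E-series; the 4-jet and mu = 7 give E_7.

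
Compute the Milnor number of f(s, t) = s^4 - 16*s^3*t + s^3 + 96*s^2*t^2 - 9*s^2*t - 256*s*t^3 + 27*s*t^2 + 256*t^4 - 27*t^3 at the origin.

The Hessian of f at 0 is [[0, 0], [0, 0]] with rank 0, so corank 2. A Groebner basis of the Jacobian ideal J(f) in C{s,t} is {t^4, s*t^2 - 10*t^3/3, s^2 - 6*s*t + 9*t^2}; counting standard monomials gives mu = 6. Corank 2; j^3 = (s - 3*t)^3 is a perfect cube, so E-series; the 4-jet and mu = 6 give E_6.

6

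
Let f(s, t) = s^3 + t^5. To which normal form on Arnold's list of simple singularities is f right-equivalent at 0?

E_8

The Hessian of f at 0 has rank 0. Corank 2; j^3 = s^3 is a perfect cube, so E-series; the 5-jet and mu = 8 give E_8.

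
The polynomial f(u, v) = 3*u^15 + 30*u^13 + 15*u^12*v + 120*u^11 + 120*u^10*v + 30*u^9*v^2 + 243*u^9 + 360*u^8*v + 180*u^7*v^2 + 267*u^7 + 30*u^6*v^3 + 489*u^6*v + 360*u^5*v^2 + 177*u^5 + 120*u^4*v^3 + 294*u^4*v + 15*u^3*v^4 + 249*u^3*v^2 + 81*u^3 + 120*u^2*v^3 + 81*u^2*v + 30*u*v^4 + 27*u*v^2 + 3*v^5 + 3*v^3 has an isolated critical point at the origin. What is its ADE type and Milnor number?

The Hessian of f at 0 is [[0, 0], [0, 0]] with rank 0, so corank 2. A Groebner basis of the Jacobian ideal J(f) in C{u,v} is {-729*u^2/2 + u*v^3 - 243*u*v - 81*v^2/2, 972*u^2 + 648*u*v + v^4 + 108*v^2, u^3 - u*v^2/3 - 2*v^3/27, u^2*v + 2*u*v^2/3 + v^3/9}; counting standard monomials gives mu = 8. Corank 2; j^3 = 3*(3*u + v)^3 is a perfect cube, so E-series; the 5-jet and mu = 8 give E_8.

Type E8, Milnor number mu = 8.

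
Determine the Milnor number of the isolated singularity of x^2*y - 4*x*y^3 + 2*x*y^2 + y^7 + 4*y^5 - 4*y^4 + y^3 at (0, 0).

8

The Hessian of f at 0 is [[0, 0], [0, 0]] with rank 0, so corank 2. A Groebner basis of the Jacobian ideal J(f) in C{x,y} is {x^2*y^2 + x^2*y + 4*x^2/7 + 5*x*y^2/14 + 23*x*y/28 + y^2/4, x^3 + 3*x^2*y + 8*x^2/7 + 5*x*y^2/7 + 23*x*y/14 + y^2/2, -x*y/2 + y^3 - y^2/2}; counting standard monomials gives mu = 8. Corank 2; j^3 = y*(x + y)^2 has shape L^2 M (L != M), so D-series; mu = 8 gives D_8.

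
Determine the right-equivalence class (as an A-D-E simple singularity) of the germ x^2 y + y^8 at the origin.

The Hessian of f at 0 is [[0, 0], [0, 0]] with rank 0, so corank 2. A Groebner basis of the Jacobian ideal J(f) in C{x,y} is {x^2/8 + y^7, x^3, x*y}; counting standard monomials gives mu = 9. Corank 2; j^3 = x^2*y has shape L^2 M (L != M), so D-series; mu = 9 gives D_9.

D_{9}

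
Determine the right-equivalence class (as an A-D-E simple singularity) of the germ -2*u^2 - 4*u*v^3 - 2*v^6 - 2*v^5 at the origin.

The Hessian of f at 0 is [[-4, 0], [0, 0]] with rank 1, so corank 1. A Groebner basis of the Jacobian ideal J(f) in C{u,v} is {u + v^3, u^2, u*v}; counting standard monomials gives mu = 4. Corank 1: A-series; mu = 4 gives A_4.

A4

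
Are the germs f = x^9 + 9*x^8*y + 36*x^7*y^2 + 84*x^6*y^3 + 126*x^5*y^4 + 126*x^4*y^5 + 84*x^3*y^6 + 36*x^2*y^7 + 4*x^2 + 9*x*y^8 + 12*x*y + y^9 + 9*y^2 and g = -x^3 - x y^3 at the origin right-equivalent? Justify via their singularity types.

The Hessian of f at 0 has rank 1. Corank 1: A-series; mu = 8 gives A_8. The Hessian of g at 0 has rank 0. Corank 2; j^3 = -x^3 is a perfect cube, so E-series; the 4-jet and mu = 7 give E_7. f is A_8 but g is E_7, hence not right-equivalent.

No.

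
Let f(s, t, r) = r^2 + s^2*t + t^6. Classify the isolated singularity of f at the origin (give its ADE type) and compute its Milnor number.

The Hessian of f at 0 has rank 1. Corank 2; j^3 = s^2*t has shape L^2 M (L != M), so D-series; mu = 7 gives D_7.

Type D_7, Milnor number mu = 7.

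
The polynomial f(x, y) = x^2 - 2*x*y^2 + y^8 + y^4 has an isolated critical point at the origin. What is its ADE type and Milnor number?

The Hessian of f at 0 is [[2, 0], [0, 0]] with rank 1, so corank 1. A Groebner basis of the Jacobian ideal J(f) in C{x,y} is {x^4, x^3*y, -x + y^2}; counting standard monomials gives mu = 7. Corank 1: A-series; mu = 7 gives A_7.

Type A_{7}, Milnor number mu = 7.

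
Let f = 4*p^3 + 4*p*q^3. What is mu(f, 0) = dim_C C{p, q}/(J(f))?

The Hessian of f at 0 has rank 0. Corank 2; j^3 = 4*p^3 is a perfect cube, so E-series; the 4-jet and mu = 7 give E_7.

7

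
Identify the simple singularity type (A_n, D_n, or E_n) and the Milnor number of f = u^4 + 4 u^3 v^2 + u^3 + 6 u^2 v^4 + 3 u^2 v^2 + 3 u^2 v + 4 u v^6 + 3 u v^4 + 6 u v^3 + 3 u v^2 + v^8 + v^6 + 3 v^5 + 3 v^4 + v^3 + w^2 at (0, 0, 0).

Type E_6, Milnor number mu = 6.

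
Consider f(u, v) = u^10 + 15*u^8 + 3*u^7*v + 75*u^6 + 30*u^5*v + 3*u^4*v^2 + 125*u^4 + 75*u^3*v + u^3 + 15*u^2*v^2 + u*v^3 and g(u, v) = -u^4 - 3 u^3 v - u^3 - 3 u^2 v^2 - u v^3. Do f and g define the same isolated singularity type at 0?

Yes.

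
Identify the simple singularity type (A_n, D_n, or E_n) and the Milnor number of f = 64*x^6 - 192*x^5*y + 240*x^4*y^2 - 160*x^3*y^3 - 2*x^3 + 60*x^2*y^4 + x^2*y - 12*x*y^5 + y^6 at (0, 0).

Type D7, Milnor number mu = 7.

The Hessian of f at 0 has rank 0. Corank 2; j^3 = -x^2*(2*x - y) has shape L^2 M (L != M), so D-series; mu = 7 gives D_7.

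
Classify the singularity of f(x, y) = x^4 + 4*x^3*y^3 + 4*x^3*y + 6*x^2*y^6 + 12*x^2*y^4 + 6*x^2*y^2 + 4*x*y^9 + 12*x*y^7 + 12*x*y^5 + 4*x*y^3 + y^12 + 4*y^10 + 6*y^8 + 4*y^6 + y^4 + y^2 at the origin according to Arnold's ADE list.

A_3

The Hessian of f at 0 is [[0, 0], [0, 2]] with rank 1, so corank 1. A Groebner basis of the Jacobian ideal J(f) in C{x,y} is {x^3, y}; counting standard monomials gives mu = 3. Corank 1: A-series; mu = 3 gives A_3.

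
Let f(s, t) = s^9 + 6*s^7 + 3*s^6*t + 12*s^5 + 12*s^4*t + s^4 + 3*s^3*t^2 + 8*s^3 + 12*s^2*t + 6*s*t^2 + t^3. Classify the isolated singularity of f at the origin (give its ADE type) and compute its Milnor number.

Type E_6, Milnor number mu = 6.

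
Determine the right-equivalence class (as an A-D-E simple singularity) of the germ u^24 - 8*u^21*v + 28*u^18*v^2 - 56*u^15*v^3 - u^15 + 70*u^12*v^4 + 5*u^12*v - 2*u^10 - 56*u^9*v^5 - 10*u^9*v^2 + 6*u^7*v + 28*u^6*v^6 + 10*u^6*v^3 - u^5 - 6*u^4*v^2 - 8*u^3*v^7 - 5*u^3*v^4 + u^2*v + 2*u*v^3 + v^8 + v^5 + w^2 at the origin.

The Hessian of f at 0 has rank 1. Corank 2; j^3 = u^2*v has shape L^2 M (L != M), so D-series; mu = 9 gives D_9.

D_9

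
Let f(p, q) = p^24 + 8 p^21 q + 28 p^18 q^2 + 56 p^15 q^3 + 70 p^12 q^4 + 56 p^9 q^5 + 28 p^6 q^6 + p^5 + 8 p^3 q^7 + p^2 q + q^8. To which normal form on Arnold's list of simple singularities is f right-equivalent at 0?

D_{9}

The Hessian of f at 0 has rank 0. Corank 2; j^3 = p^2*q has shape L^2 M (L != M), so D-series; mu = 9 gives D_9.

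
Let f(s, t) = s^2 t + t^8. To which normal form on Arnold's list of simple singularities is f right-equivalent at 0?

The Hessian of f at 0 is [[0, 0], [0, 0]] with rank 0, so corank 2. A Groebner basis of the Jacobian ideal J(f) in C{s,t} is {s^2/8 + t^7, s^3, s*t}; counting standard monomials gives mu = 9. Corank 2; j^3 = s^2*t has shape L^2 M (L != M), so D-series; mu = 9 gives D_9.

D_{9}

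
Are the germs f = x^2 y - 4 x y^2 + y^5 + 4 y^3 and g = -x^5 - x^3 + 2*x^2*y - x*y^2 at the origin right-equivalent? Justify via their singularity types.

The Hessian of f at 0 is [[0, 0], [0, 0]] with rank 0, so corank 2. A Groebner basis of the Jacobian ideal J(f) in C{x,y} is {x^2/5 + y^4 - 4*y^2/5, x^3 - 8*y^3, x*y - 2*y^2}; counting standard monomials gives mu = 6. Corank 2; j^3 = y*(x - 2*y)^2 has shape L^2 M (L != M), so D-series; mu = 6 gives D_6. The Hessian of g at 0 is [[0, 0], [0, 0]] with rank 0, so corank 2. A Groebner basis of the Jacobian ideal J(g) in C{x,y} is {-x*y/5 + y^4 + y^2/5, x*y^2 - y^3, x^2 - x*y}; counting standard monomials gives mu = 6. Corank 2; j^3 = -x*(x - y)^2 has shape L^2 M (L != M), so D-series; mu = 6 gives D_6. Both have type D_6, hence right-equivalent.

Yes.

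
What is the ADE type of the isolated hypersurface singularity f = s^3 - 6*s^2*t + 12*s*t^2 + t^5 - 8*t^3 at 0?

The Hessian of f at 0 is [[0, 0], [0, 0]] with rank 0, so corank 2. A Groebner basis of the Jacobian ideal J(f) in C{s,t} is {t^4, s^2 - 4*s*t + 4*t^2}; counting standard monomials gives mu = 8. Corank 2; j^3 = (s - 2*t)^3 is a perfect cube, so E-series; the 5-jet and mu = 8 give E_8.

E_8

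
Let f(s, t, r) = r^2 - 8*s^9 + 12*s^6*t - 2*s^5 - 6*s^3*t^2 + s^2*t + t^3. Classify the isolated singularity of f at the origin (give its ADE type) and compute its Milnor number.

Type D4, Milnor number mu = 4.

The Hessian of f at 0 has rank 1. Corank 2; j^3 = t*(s^2 + t^2) splits into three distinct lines over C (the quadratic factor has nonzero discriminant), so D_4.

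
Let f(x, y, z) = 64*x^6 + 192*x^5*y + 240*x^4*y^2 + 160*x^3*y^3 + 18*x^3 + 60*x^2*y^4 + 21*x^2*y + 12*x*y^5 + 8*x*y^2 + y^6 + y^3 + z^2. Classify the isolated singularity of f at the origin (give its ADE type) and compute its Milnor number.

The Hessian of f at 0 has rank 1. Corank 2; j^3 = (2*x + y)*(3*x + y)^2 has shape L^2 M (L != M), so D-series; mu = 7 gives D_7.

Type D_{7}, Milnor number mu = 7.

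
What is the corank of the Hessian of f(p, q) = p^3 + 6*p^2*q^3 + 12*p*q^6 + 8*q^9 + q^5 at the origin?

Hessian at 0 has rank 0.

2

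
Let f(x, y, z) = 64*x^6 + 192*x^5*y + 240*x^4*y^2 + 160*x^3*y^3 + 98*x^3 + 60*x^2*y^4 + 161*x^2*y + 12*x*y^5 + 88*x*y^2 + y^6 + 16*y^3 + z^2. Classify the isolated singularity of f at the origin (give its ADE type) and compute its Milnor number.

Type D7, Milnor number mu = 7.

The Hessian of f at 0 has rank 1. Corank 2; j^3 = (2*x + y)*(7*x + 4*y)^2 has shape L^2 M (L != M), so D-series; mu = 7 gives D_7.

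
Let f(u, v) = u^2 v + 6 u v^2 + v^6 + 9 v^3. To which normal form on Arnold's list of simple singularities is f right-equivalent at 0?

D_{7}

The Hessian of f at 0 is [[0, 0], [0, 0]] with rank 0, so corank 2. A Groebner basis of the Jacobian ideal J(f) in C{u,v} is {u^2/6 + v^5 - 3*v^2/2, u^3 + 27*v^3, u*v + 3*v^2}; counting standard monomials gives mu = 7. Corank 2; j^3 = v*(u + 3*v)^2 has shape L^2 M (L != M), so D-series; mu = 7 gives D_7.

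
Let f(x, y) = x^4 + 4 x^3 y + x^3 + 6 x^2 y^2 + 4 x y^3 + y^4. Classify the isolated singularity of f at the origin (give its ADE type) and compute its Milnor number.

The Hessian of f at 0 has rank 0. Corank 2; j^3 = x^3 is a perfect cube, so E-series; the 4-jet and mu = 6 give E_6.

Type E_{6}, Milnor number mu = 6.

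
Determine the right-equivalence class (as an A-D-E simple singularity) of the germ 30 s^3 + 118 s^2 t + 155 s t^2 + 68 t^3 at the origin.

D4

The Hessian of f at 0 has rank 0. Corank 2; j^3 = (3*s + 4*t)*(10*s^2 + 26*s*t + 17*t^2) splits into three distinct lines over C (the quadratic factor has nonzero discriminant), so D_4.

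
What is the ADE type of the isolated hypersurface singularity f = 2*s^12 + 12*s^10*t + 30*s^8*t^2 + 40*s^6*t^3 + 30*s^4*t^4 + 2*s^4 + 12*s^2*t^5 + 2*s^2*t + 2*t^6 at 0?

D7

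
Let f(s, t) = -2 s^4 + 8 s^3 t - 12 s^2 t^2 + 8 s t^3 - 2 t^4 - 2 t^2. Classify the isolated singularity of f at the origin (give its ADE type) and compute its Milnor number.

Type A_{3}, Milnor number mu = 3.

The Hessian of f at 0 is [[0, 0], [0, -4]] with rank 1, so corank 1. A Groebner basis of the Jacobian ideal J(f) in C{s,t} is {s^3, t}; counting standard monomials gives mu = 3. Corank 1: A-series; mu = 3 gives A_3.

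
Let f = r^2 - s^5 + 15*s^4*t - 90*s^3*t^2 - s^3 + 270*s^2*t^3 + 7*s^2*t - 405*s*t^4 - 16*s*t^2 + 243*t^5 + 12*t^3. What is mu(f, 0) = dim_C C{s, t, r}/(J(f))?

6

The Hessian of f at 0 is [[0, 0, 0], [0, 0, 0], [0, 0, 2]] with rank 1, so corank 2. A Groebner basis of the Jacobian ideal J(f) in C{s,t,r} is {s*t/5 + t^4 - 2*t^2/5, s*t^2 - 2*t^3, s^2 - 5*s*t + 6*t^2, r}; counting standard monomials gives mu = 6. Corank 2; j^3 = -(s - 3*t)*(s - 2*t)^2 has shape L^2 M (L != M), so D-series; mu = 6 gives D_6.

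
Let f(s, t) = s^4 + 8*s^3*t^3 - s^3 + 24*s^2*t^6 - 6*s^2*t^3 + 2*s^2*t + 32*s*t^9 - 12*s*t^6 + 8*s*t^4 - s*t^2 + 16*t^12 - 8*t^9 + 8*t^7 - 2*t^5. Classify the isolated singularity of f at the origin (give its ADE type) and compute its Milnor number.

Type D_{5}, Milnor number mu = 5.

The Hessian of f at 0 is [[0, 0], [0, 0]] with rank 0, so corank 2. A Groebner basis of the Jacobian ideal J(f) in C{s,t} is {s*t^2 + s*t/4 - t^2/4, s*t/4 + t^3 - t^2/4, s^2 - s*t}; counting standard monomials gives mu = 5. Corank 2; j^3 = -s*(s - t)^2 has shape L^2 M (L != M), so D-series; mu = 5 gives D_5.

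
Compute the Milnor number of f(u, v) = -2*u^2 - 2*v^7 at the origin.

The Hessian of f at 0 is [[-4, 0], [0, 0]] with rank 1, so corank 1. A Groebner basis of the Jacobian ideal J(f) in C{u,v} is {v^6, u}; counting standard monomials gives mu = 6. Corank 1: A-series; mu = 6 gives A_6.

6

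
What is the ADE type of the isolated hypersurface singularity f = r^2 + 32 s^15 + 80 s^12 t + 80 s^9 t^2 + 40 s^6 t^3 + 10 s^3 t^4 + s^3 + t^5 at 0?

E_8

The Hessian of f at 0 has rank 1. Corank 2; j^3 = s^3 is a perfect cube, so E-series; the 5-jet and mu = 8 give E_8.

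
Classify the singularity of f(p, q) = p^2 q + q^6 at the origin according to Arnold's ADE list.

The Hessian of f at 0 has rank 0. Corank 2; j^3 = p^2*q has shape L^2 M (L != M), so D-series; mu = 7 gives D_7.

D_{7}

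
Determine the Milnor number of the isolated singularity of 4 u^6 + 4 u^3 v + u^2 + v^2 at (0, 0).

1

The Hessian of f at 0 is [[2, 0], [0, 2]] with rank 2, so corank 0. A Groebner basis of the Jacobian ideal J(f) in C{u,v} is {u, v}; counting standard monomials gives mu = 1. Corank 0: nondegenerate Morse point, so A_1.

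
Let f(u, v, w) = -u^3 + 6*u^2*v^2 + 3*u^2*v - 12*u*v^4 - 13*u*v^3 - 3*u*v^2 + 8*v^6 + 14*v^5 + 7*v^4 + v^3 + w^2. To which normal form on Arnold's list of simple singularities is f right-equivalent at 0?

E_7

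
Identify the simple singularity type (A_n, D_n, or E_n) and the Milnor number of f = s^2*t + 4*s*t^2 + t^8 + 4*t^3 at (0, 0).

Type D9, Milnor number mu = 9.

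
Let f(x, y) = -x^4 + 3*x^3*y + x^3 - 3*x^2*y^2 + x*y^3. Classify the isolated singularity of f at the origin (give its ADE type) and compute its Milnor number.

The Hessian of f at 0 has rank 0. Corank 2; j^3 = x^3 is a perfect cube, so E-series; the 4-jet and mu = 7 give E_7.

Type E7, Milnor number mu = 7.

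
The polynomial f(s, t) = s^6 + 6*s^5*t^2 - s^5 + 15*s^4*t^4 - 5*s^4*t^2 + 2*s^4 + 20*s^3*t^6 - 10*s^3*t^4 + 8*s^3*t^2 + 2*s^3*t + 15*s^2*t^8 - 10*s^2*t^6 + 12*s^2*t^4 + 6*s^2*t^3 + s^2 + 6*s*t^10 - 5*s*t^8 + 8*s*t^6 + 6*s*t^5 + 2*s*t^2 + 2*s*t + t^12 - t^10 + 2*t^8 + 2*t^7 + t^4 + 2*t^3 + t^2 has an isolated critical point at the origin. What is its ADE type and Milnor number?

The Hessian of f at 0 is [[2, 2], [2, 2]] with rank 1, so corank 1. A Groebner basis of the Jacobian ideal J(f) in C{s,t} is {-s + t^3 - t^2 - t, s^2 - 2*s - 3*t^2 - 2*t, s*t + s + 2*t^2 + t}; counting standard monomials gives mu = 4. Corank 1: A-series; mu = 4 gives A_4.

Type A4, Milnor number mu = 4.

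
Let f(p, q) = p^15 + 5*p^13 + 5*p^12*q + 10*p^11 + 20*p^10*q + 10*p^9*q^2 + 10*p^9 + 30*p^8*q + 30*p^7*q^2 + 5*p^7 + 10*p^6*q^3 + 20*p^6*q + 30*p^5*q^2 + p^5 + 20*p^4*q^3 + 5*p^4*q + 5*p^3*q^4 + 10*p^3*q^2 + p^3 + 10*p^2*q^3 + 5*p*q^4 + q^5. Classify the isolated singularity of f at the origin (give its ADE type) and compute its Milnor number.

The Hessian of f at 0 is [[0, 0], [0, 0]] with rank 0, so corank 2. A Groebner basis of the Jacobian ideal J(f) in C{p,q} is {q^5, p*q^3 + q^4/4, p^2}; counting standard monomials gives mu = 8. Corank 2; j^3 = p^3 is a perfect cube, so E-series; the 5-jet and mu = 8 give E_8.

Type E8, Milnor number mu = 8.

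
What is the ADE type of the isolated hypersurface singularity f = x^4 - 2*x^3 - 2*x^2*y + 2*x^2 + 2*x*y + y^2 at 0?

The Hessian of f at 0 has rank 2. Corank 0: nondegenerate Morse point, so A_1.

A_1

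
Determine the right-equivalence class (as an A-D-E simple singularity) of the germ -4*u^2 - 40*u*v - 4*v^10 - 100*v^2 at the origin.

A_{9}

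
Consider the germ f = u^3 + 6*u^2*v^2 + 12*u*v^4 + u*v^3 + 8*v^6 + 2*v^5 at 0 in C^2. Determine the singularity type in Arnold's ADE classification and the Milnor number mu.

Type E_{7}, Milnor number mu = 7.

The Hessian of f at 0 has rank 0. Corank 2; j^3 = u^3 is a perfect cube, so E-series; the 4-jet and mu = 7 give E_7.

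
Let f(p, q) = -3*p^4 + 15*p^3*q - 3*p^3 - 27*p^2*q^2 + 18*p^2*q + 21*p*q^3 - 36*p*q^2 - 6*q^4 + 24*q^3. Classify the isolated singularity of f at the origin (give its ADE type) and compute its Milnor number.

Type E_7, Milnor number mu = 7.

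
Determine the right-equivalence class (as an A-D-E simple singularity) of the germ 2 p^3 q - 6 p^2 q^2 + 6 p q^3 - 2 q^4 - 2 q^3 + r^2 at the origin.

The Hessian of f at 0 has rank 1. Corank 2; j^3 = -2*q^3 is a perfect cube, so E-series; the 4-jet and mu = 7 give E_7.

E_7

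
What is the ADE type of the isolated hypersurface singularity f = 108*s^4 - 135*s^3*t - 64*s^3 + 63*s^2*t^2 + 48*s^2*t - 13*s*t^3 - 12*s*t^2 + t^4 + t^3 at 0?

The Hessian of f at 0 has rank 0. Corank 2; j^3 = -(4*s - t)^3 is a perfect cube, so E-series; the 4-jet and mu = 7 give E_7.

E7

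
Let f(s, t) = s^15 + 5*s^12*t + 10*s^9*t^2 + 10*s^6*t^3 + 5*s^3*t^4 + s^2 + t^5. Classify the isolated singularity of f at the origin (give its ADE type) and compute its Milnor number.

Type A_4, Milnor number mu = 4.

The Hessian of f at 0 has rank 1. Corank 1: A-series; mu = 4 gives A_4.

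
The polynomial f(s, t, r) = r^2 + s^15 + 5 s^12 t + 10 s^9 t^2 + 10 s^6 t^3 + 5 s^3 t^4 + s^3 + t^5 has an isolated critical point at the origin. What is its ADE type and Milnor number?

Type E8, Milnor number mu = 8.

The Hessian of f at 0 has rank 1. Corank 2; j^3 = s^3 is a perfect cube, so E-series; the 5-jet and mu = 8 give E_8.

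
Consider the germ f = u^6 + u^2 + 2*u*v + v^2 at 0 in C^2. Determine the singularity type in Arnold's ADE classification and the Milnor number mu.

The Hessian of f at 0 has rank 1. Corank 1: A-series; mu = 5 gives A_5.

Type A_5, Milnor number mu = 5.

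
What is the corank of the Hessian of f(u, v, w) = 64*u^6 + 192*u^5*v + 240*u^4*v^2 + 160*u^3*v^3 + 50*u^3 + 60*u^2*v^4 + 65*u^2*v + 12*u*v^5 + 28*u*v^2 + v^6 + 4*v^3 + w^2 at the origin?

The Hessian at 0 is [[0, 0, 0], [0, 0, 0], [0, 0, 2]] of rank 1; hence corank 2.

2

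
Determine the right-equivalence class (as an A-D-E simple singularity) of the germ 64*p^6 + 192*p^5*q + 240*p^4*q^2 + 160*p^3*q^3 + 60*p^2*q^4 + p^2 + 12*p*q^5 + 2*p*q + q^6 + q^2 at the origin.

The Hessian of f at 0 is [[2, 2], [2, 2]] with rank 1, so corank 1. A Groebner basis of the Jacobian ideal J(f) in C{p,q} is {q^5, p + q}; counting standard monomials gives mu = 5. Corank 1: A-series; mu = 5 gives A_5.

A_5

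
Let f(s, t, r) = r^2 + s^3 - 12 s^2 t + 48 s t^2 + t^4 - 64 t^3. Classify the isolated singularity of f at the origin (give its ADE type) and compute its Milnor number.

Type E_6, Milnor number mu = 6.

The Hessian of f at 0 has rank 1. Corank 2; j^3 = (s - 4*t)^3 is a perfect cube, so E-series; the 4-jet and mu = 6 give E_6.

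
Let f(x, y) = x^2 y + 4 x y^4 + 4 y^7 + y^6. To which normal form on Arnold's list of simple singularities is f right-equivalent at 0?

D7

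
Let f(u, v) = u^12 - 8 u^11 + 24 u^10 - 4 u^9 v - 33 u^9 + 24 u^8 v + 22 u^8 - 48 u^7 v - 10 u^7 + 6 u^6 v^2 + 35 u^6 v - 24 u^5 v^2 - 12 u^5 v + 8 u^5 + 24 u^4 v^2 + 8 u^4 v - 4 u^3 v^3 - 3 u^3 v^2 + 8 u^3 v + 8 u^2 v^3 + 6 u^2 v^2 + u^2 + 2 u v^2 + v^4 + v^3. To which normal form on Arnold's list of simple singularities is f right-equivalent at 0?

The Hessian of f at 0 is [[2, 0], [0, 0]] with rank 1, so corank 1. A Groebner basis of the Jacobian ideal J(f) in C{u,v} is {v^2, u}; counting standard monomials gives mu = 2. Corank 1: A-series; mu = 2 gives A_2.

A2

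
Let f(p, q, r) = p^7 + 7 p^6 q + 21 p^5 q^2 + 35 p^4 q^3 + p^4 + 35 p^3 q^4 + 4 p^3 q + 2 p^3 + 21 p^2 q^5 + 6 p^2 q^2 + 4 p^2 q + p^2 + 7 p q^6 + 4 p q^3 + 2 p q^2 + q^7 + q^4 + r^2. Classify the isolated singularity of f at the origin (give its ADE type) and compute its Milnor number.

Type A_{6}, Milnor number mu = 6.

The Hessian of f at 0 is [[2, 0, 0], [0, 0, 0], [0, 0, 2]] with rank 2, so corank 1. A Groebner basis of the Jacobian ideal J(f) in C{p,q,r} is {-14*p*q/3 - 5*p/3 + q^4 - 4*q^3/3 - 5*q^2/3, p*q^2 + 4*p*q/3 + p/3 + 2*q^3/3 + q^2/3, p^2 + 2*p*q + p + q^2, r}; counting standard monomials gives mu = 6. Corank 1: A-series; mu = 6 gives A_6.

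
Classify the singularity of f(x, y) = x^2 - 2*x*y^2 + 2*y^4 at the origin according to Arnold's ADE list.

A3

The Hessian of f at 0 has rank 1. Corank 1: A-series; mu = 3 gives A_3.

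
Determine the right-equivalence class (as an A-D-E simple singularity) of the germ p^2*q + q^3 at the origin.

D_4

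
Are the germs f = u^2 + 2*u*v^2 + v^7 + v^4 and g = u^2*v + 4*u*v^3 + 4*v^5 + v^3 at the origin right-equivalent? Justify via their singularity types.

The Hessian of f at 0 is [[2, 0], [0, 0]] with rank 1, so corank 1. A Groebner basis of the Jacobian ideal J(f) in C{u,v} is {u^3, u + v^2}; counting standard monomials gives mu = 6. Corank 1: A-series; mu = 6 gives A_6. The Hessian of g at 0 is [[0, 0], [0, 0]] with rank 0, so corank 2. A Groebner basis of the Jacobian ideal J(g) in C{u,v} is {v^3, u^2 + 3*v^2, u*v}; counting standard monomials gives mu = 4. Corank 2; j^3 = v*(u^2 + v^2) splits into three distinct lines over C (the quadratic factor has nonzero discriminant), so D_4. f is A_6 but g is D_4, hence not right-equivalent.

No.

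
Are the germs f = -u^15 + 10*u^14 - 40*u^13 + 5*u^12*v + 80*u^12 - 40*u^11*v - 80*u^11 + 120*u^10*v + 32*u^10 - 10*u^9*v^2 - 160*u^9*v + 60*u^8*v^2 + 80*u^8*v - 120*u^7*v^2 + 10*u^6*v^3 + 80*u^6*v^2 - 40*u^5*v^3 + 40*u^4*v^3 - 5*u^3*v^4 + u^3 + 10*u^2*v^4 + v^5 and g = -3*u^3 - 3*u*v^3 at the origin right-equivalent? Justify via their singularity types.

No.

The Hessian of f at 0 is [[0, 0], [0, 0]] with rank 0, so corank 2. A Groebner basis of the Jacobian ideal J(f) in C{u,v} is {v^4, u^2}; counting standard monomials gives mu = 8. Corank 2; j^3 = u^3 is a perfect cube, so E-series; the 5-jet and mu = 8 give E_8. The Hessian of g at 0 is [[0, 0], [0, 0]] with rank 0, so corank 2. A Groebner basis of the Jacobian ideal J(g) in C{u,v} is {u^3, u*v^2, 3*u^2 + v^3}; counting standard monomials gives mu = 7. Corank 2; j^3 = -3*u^3 is a perfect cube, so E-series; the 4-jet and mu = 7 give E_7. f is E_8 but g is E_7, hence not right-equivalent.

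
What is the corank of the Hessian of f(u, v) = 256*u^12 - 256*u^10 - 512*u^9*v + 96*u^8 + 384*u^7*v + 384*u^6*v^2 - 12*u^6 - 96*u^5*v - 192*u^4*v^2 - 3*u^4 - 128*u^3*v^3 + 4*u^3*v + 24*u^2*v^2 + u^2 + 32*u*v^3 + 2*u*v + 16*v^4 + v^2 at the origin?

Hessian at 0 has rank 1.

1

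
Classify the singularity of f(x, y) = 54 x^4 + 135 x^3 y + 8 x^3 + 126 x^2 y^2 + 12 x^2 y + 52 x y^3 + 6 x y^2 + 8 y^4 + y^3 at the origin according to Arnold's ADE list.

The Hessian of f at 0 has rank 0. Corank 2; j^3 = (2*x + y)^3 is a perfect cube, so E-series; the 4-jet and mu = 7 give E_7.

E_{7}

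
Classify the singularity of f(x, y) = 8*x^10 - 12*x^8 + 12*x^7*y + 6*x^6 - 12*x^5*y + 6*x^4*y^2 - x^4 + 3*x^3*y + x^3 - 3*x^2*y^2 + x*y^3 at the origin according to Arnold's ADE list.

E_7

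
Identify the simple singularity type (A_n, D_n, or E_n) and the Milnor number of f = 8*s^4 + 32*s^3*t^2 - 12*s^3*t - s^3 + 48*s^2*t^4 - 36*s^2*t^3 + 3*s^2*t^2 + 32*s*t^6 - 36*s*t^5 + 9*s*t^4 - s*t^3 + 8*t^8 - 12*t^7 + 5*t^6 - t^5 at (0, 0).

Type E7, Milnor number mu = 7.

The Hessian of f at 0 has rank 0. Corank 2; j^3 = -s^3 is a perfect cube, so E-series; the 4-jet and mu = 7 give E_7.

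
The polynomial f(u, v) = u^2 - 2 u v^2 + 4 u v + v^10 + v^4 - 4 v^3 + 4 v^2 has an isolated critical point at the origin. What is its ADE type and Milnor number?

Type A9, Milnor number mu = 9.

The Hessian of f at 0 has rank 1. Corank 1: A-series; mu = 9 gives A_9.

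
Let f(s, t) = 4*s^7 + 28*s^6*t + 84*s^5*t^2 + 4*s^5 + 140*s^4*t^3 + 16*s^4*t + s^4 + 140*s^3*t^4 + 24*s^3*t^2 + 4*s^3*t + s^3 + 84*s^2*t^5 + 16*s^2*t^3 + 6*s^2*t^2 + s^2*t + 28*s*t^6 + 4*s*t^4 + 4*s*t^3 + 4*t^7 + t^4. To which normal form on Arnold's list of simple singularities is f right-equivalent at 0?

The Hessian of f at 0 is [[0, 0], [0, 0]] with rank 0, so corank 2. A Groebner basis of the Jacobian ideal J(f) in C{s,t} is {s*t^2, -s*t/4 + t^3, s^2 + s*t}; counting standard monomials gives mu = 5. Corank 2; j^3 = s^2*(s + t) has shape L^2 M (L != M), so D-series; mu = 5 gives D_5.

D_5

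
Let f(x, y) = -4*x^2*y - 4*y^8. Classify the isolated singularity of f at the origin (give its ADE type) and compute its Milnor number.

Type D9, Milnor number mu = 9.

The Hessian of f at 0 has rank 0. Corank 2; j^3 = -4*x^2*y has shape L^2 M (L != M), so D-series; mu = 9 gives D_9.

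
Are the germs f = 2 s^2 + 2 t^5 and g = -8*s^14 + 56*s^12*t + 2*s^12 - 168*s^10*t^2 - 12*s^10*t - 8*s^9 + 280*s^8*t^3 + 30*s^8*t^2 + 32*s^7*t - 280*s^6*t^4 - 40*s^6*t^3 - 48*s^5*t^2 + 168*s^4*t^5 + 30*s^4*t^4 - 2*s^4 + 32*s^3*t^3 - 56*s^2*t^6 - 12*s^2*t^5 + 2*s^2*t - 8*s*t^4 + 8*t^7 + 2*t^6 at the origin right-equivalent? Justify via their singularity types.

No.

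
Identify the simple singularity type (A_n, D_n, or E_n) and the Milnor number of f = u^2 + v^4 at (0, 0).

Type A_{3}, Milnor number mu = 3.

The Hessian of f at 0 has rank 1. Corank 1: A-series; mu = 3 gives A_3.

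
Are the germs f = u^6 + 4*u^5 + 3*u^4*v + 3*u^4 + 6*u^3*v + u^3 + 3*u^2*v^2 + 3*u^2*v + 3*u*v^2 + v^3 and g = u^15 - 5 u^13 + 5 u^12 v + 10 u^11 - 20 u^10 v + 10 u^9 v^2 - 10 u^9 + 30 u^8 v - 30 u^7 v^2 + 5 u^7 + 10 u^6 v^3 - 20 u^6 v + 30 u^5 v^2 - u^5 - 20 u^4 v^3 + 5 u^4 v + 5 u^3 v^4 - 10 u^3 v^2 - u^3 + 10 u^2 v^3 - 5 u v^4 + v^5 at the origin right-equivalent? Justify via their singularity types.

Yes.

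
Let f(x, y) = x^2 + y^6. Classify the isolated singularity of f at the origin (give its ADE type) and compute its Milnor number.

The Hessian of f at 0 is [[2, 0], [0, 0]] with rank 1, so corank 1. A Groebner basis of the Jacobian ideal J(f) in C{x,y} is {y^5, x}; counting standard monomials gives mu = 5. Corank 1: A-series; mu = 5 gives A_5.

Type A5, Milnor number mu = 5.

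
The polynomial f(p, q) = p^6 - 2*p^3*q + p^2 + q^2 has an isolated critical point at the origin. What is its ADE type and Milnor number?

Type A1, Milnor number mu = 1.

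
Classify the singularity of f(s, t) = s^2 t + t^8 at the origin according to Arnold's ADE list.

The Hessian of f at 0 has rank 0. Corank 2; j^3 = s^2*t has shape L^2 M (L != M), so D-series; mu = 9 gives D_9.

D_{9}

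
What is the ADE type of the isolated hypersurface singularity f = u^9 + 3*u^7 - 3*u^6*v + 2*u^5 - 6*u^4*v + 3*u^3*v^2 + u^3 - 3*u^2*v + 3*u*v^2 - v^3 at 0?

E_8

The Hessian of f at 0 is [[0, 0], [0, 0]] with rank 0, so corank 2. A Groebner basis of the Jacobian ideal J(f) in C{u,v} is {-3*u^2/2 + u*v^3 + 3*u*v - 3*v^2/2, -2*u^2 + 4*u*v + v^4 - 2*v^2, u^3 - 3*u*v^2 + 2*v^3, u^2*v - 2*u*v^2 + v^3}; counting standard monomials gives mu = 8. Corank 2; j^3 = (u - v)^3 is a perfect cube, so E-series; the 5-jet and mu = 8 give E_8.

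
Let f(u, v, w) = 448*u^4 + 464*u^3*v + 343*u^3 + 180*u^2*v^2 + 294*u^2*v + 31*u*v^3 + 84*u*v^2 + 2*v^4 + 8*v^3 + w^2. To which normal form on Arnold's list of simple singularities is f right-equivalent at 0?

E_{7}

The Hessian of f at 0 is [[0, 0, 0], [0, 0, 0], [0, 0, 2]] with rank 1, so corank 2. A Groebner basis of the Jacobian ideal J(f) in C{u,v,w} is {17294403*u^2/16 + 2470629*u*v/4 + v^4 - 343*v^3/16 + 352947*v^2/4, u^3 + 2205*u^2/8 + 315*u*v/2 + v^3/56 + 45*v^2/2, u^2*v - 10633*u^2/16 - 1519*u*v/4 - 23*v^3/336 - 217*v^2/4, 2401*u^2/2 + u*v^2 + 686*u*v + 11*v^3/42 + 98*v^2, w}; counting standard monomials gives mu = 7. Corank 2; j^3 = (7*u + 2*v)^3 is a perfect cube, so E-series; the 4-jet and mu = 7 give E_7.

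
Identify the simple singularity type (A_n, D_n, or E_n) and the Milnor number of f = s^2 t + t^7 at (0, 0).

The Hessian of f at 0 is [[0, 0], [0, 0]] with rank 0, so corank 2. A Groebner basis of the Jacobian ideal J(f) in C{s,t} is {s^2/7 + t^6, s^3, s*t}; counting standard monomials gives mu = 8. Corank 2; j^3 = s^2*t has shape L^2 M (L != M), so D-series; mu = 8 gives D_8.

Type D_{8}, Milnor number mu = 8.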